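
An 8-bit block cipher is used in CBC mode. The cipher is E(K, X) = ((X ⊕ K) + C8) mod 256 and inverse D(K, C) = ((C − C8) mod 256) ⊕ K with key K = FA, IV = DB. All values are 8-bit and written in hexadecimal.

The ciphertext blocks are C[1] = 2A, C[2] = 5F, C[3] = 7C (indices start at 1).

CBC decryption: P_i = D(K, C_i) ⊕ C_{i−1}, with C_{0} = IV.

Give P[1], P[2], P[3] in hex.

P[1] = 43, P[2] = 47, P[3] = 11

P[1]: D(K, 2A) = 98; 98 ⊕ DB = 43.
P[2]: D(K, 5F) = 6D; 6D ⊕ 2A = 47.
P[3]: D(K, 7C) = 4E; 4E ⊕ 5F = 11.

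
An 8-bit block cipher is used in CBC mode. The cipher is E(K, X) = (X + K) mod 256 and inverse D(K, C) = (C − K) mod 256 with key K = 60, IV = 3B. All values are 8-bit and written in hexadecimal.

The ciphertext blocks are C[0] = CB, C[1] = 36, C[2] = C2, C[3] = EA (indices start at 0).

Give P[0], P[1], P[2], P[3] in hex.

CBC decryption: P_i = D(K, C_i) ⊕ C_{i−1}, with C_{−1} = IV.
P[0]: D(K, CB) = 6B; 6B ⊕ 3B = 50.
P[1]: D(K, 36) = D6; D6 ⊕ CB = 1D.
P[2]: D(K, C2) = 62; 62 ⊕ 36 = 54.
P[3]: D(K, EA) = 8A; 8A ⊕ C2 = 48.

P[0] = 50, P[1] = 1D, P[2] = 54, P[3] = 48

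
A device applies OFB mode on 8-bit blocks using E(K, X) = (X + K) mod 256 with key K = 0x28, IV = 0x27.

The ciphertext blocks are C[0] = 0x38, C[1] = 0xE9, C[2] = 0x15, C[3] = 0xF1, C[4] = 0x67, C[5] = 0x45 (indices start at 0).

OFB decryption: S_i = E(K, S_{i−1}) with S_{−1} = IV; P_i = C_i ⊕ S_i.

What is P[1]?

P[1] = 0x9E

P[0]: S = E(K, 0x27) = 0x4F; 0x38 ⊕ 0x4F = 0x77.
P[1]: S = E(K, 0x4F) = 0x77; 0xE9 ⊕ 0x77 = 0x9E.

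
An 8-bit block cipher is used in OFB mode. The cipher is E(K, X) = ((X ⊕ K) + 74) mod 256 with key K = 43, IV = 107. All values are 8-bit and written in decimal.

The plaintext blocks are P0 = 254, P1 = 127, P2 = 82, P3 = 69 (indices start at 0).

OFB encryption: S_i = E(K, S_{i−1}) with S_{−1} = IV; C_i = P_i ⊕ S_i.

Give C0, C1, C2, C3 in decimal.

C0 = 116, C1 = 148, C2 = 88, C3 = 46

C0: S = E(K, 107) = 138; 254 ⊕ 138 = 116.
C1: S = E(K, 138) = 235; 127 ⊕ 235 = 148.
C2: S = E(K, 235) = 10; 82 ⊕ 10 = 88.
C3: S = E(K, 10) = 107; 69 ⊕ 107 = 46.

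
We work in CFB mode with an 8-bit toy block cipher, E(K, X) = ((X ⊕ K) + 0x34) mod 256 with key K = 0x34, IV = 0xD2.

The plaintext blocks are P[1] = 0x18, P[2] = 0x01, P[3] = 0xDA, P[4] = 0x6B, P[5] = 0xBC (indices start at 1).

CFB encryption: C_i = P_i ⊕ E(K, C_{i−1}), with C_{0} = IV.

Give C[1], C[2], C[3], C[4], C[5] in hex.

C[1] = 0x02, C[2] = 0x6B, C[3] = 0x49, C[4] = 0xDA, C[5] = 0x9E

C[1]: E(K, 0xD2) = 0x1A; 0x18 ⊕ 0x1A = 0x02.
C[2]: E(K, 0x02) = 0x6A; 0x01 ⊕ 0x6A = 0x6B.
C[3]: E(K, 0x6B) = 0x93; 0xDA ⊕ 0x93 = 0x49.
C[4]: E(K, 0x49) = 0xB1; 0x6B ⊕ 0xB1 = 0xDA.
C[5]: E(K, 0xDA) = 0x22; 0xBC ⊕ 0x22 = 0x9E.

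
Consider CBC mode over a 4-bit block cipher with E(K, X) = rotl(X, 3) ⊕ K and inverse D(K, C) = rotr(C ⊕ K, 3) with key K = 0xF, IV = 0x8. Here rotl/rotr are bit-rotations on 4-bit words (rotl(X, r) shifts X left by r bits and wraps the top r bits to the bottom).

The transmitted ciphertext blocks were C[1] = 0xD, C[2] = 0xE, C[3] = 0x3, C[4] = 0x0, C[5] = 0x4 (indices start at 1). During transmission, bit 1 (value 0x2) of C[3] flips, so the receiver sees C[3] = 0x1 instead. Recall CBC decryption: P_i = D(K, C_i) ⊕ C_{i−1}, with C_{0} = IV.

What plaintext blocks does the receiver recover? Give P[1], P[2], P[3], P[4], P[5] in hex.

Only C[3] changed, to 0x1. In CBC, a change in C_i garbles P_i and flips the same bit in P_{i+1}. Decrypting the received ciphertext:
P[1]: D(K, 0xD) = 0x4; 0x4 ⊕ 0x8 = 0xC.
P[2]: D(K, 0xE) = 0x2; 0x2 ⊕ 0xD = 0xF.
P[3]: D(K, 0x1) = 0xD; 0xD ⊕ 0xE = 0x3.
P[4]: D(K, 0x0) = 0xF; 0xF ⊕ 0x1 = 0xE.
P[5]: D(K, 0x4) = 0x7; 0x7 ⊕ 0x0 = 0x7.
Blocks that differ from the original plaintext: P[3], P[4].

P[1] = 0xC, P[2] = 0xF, P[3] = 0x3, P[4] = 0xE, P[5] = 0x7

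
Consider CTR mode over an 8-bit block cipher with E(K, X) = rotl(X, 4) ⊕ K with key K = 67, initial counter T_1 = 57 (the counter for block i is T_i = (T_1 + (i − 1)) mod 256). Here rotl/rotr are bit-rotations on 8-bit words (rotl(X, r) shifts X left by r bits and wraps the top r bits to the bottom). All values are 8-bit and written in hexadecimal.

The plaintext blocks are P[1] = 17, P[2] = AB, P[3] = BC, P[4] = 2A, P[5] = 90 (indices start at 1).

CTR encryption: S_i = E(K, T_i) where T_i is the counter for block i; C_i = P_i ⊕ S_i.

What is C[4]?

C[4] = E8

C[1]: T = 57, S = E(K, T) = 12; 17 ⊕ 12 = 05.
C[2]: T = 58, S = E(K, T) = E2; AB ⊕ E2 = 49.
C[3]: T = 59, S = E(K, T) = F2; BC ⊕ F2 = 4E.
C[4]: T = 5A, S = E(K, T) = C2; 2A ⊕ C2 = E8.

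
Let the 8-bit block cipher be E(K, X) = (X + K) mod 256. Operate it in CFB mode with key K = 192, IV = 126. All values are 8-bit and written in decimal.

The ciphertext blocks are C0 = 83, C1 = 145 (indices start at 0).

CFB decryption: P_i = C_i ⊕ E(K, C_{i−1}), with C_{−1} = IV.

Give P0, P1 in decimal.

P0: E(K, 126) = 62; 83 ⊕ 62 = 109.
P1: E(K, 83) = 19; 145 ⊕ 19 = 130.

P0 = 109, P1 = 130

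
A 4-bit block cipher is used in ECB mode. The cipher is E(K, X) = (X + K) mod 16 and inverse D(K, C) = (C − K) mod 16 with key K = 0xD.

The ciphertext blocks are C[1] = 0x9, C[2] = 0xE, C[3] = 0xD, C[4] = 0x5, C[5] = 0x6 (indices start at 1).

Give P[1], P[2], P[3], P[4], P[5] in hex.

P[1] = 0xC, P[2] = 0x1, P[3] = 0x0, P[4] = 0x8, P[5] = 0x9

ECB decryption: P_i = D(K, C_i).
P[1]: D(K, 0x9) = 0xC.
P[2]: D(K, 0xE) = 0x1.
P[3]: D(K, 0xD) = 0x0.
P[4]: D(K, 0x5) = 0x8.
P[5]: D(K, 0x6) = 0x9.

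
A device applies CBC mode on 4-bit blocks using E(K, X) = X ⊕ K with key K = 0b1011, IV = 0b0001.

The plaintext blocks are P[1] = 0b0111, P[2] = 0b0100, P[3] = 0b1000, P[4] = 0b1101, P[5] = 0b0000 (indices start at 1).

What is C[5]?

C[5] = 0b1100

CBC encryption: C_i = E(K, P_i ⊕ C_{i−1}), with C_{0} = IV.
C[1]: P[1] ⊕ 0b0001 = 0b0110; E(K, 0b0110) = 0b1101.
C[2]: P[2] ⊕ 0b1101 = 0b1001; E(K, 0b1001) = 0b0010.
C[3]: P[3] ⊕ 0b0010 = 0b1010; E(K, 0b1010) = 0b0001.
C[4]: P[4] ⊕ 0b0001 = 0b1100; E(K, 0b1100) = 0b0111.
C[5]: P[5] ⊕ 0b0111 = 0b0111; E(K, 0b0111) = 0b1100.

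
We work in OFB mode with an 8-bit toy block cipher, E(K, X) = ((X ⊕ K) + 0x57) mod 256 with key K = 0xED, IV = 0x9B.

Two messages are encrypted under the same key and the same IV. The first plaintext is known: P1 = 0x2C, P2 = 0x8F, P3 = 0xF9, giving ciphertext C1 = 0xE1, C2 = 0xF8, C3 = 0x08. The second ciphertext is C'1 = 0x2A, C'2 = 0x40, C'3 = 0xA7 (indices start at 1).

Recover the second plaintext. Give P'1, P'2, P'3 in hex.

P'1 = 0xE7, P'2 = 0x37, P'3 = 0x56

In OFB with a reused IV, both messages share the same keystream S_i, so C_i ⊕ C'_i = P_i ⊕ P'_i and thus P'_i = P_i ⊕ C_i ⊕ C'_i.
P'1: 0x2C ⊕ 0xE1 ⊕ 0x2A = 0xE7.
P'2: 0x8F ⊕ 0xF8 ⊕ 0x40 = 0x37.
P'3: 0xF9 ⊕ 0x08 ⊕ 0xA7 = 0x56.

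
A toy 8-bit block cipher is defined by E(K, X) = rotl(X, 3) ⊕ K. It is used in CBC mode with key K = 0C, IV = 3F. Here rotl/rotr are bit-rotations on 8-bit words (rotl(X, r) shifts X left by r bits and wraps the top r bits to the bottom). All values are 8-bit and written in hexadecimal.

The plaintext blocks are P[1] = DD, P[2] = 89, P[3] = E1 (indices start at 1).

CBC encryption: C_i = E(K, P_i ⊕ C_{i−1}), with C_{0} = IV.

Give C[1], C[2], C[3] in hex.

C[1]: P[1] ⊕ 3F = E2; E(K, E2) = 1B.
C[2]: P[2] ⊕ 1B = 92; E(K, 92) = 98.
C[3]: P[3] ⊕ 98 = 79; E(K, 79) = C7.

C[1] = 1B, C[2] = 98, C[3] = C7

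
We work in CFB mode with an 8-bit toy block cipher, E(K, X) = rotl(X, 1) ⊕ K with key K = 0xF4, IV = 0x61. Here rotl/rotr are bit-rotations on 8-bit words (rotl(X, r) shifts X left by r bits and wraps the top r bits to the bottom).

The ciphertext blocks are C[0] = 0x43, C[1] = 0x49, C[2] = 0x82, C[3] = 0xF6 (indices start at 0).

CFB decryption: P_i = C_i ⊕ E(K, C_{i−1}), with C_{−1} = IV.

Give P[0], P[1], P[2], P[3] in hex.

P[0]: E(K, 0x61) = 0x36; 0x43 ⊕ 0x36 = 0x75.
P[1]: E(K, 0x43) = 0x72; 0x49 ⊕ 0x72 = 0x3B.
P[2]: E(K, 0x49) = 0x66; 0x82 ⊕ 0x66 = 0xE4.
P[3]: E(K, 0x82) = 0xF1; 0xF6 ⊕ 0xF1 = 0x07.

P[0] = 0x75, P[1] = 0x3B, P[2] = 0xE4, P[3] = 0x07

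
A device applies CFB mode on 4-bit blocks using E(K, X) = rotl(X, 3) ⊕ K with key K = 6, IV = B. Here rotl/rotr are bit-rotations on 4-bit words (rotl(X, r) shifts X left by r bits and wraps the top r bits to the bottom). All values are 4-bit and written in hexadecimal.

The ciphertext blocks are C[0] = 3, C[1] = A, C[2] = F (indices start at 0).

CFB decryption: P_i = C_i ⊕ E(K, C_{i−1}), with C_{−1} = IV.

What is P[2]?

P[2] = C

P[2]: E(K, A) = 3; F ⊕ 3 = C.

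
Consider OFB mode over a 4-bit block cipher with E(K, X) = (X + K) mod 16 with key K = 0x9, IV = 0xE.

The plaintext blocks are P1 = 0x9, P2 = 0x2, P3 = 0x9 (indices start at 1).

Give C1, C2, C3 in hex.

C1 = 0xE, C2 = 0x2, C3 = 0x0

OFB encryption: S_i = E(K, S_{i−1}) with S_{0} = IV; C_i = P_i ⊕ S_i.
C1: S = E(K, 0xE) = 0x7; 0x9 ⊕ 0x7 = 0xE.
C2: S = E(K, 0x7) = 0x0; 0x2 ⊕ 0x0 = 0x2.
C3: S = E(K, 0x0) = 0x9; 0x9 ⊕ 0x9 = 0x0.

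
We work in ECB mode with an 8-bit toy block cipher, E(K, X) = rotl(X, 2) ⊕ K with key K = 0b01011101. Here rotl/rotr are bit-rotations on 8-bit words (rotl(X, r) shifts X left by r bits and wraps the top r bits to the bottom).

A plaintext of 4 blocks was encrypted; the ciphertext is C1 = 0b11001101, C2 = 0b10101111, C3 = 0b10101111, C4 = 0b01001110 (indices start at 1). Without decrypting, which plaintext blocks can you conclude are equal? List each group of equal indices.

ECB encrypts each block independently with the same key, so equal ciphertext blocks imply equal plaintext blocks.
C2 = C3 = 0b10101111, so P2 = P3.

P2 = P3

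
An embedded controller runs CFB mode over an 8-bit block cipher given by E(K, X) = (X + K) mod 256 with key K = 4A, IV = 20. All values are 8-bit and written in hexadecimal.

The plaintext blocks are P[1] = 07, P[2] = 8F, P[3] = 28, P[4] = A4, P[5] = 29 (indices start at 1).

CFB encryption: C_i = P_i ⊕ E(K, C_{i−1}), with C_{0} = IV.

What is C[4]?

C[1]: E(K, 20) = 6A; 07 ⊕ 6A = 6D.
C[2]: E(K, 6D) = B7; 8F ⊕ B7 = 38.
C[3]: E(K, 38) = 82; 28 ⊕ 82 = AA.
C[4]: E(K, AA) = F4; A4 ⊕ F4 = 50.

C[4] = 50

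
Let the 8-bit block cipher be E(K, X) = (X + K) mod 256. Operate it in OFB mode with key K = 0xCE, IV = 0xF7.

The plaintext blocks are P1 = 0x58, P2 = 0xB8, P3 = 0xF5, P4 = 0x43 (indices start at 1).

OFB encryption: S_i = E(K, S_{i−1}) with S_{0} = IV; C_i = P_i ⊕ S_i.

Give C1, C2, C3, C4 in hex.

C1: S = E(K, 0xF7) = 0xC5; 0x58 ⊕ 0xC5 = 0x9D.
C2: S = E(K, 0xC5) = 0x93; 0xB8 ⊕ 0x93 = 0x2B.
C3: S = E(K, 0x93) = 0x61; 0xF5 ⊕ 0x61 = 0x94.
C4: S = E(K, 0x61) = 0x2F; 0x43 ⊕ 0x2F = 0x6C.

C1 = 0x9D, C2 = 0x2B, C3 = 0x94, C4 = 0x6C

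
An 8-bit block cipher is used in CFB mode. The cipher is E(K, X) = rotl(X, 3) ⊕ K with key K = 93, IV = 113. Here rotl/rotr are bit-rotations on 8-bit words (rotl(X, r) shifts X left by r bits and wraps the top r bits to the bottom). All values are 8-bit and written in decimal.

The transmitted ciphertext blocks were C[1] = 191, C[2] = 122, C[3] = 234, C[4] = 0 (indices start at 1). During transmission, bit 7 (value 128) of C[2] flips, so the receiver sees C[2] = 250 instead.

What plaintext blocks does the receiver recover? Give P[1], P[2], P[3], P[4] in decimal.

P[1] = 105, P[2] = 90, P[3] = 96, P[4] = 10

CFB decryption: P_i = C_i ⊕ E(K, C_{i−1}), with C_{0} = IV.
Only C[2] changed, to 250. In CFB, a change in C_i flips the same bit in P_i and garbles P_{i+1}. Decrypting the received ciphertext:
P[1]: E(K, 113) = 214; 191 ⊕ 214 = 105.
P[2]: E(K, 191) = 160; 250 ⊕ 160 = 90.
P[3]: E(K, 250) = 138; 234 ⊕ 138 = 96.
P[4]: E(K, 234) = 10; 0 ⊕ 10 = 10.
Blocks that differ from the original plaintext: P[2], P[3].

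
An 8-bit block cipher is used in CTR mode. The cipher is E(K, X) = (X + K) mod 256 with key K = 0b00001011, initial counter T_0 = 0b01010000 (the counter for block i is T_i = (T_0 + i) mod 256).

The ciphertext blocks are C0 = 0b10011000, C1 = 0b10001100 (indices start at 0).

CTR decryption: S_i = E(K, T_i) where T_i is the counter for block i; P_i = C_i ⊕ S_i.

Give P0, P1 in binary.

P0 = 0b11000011, P1 = 0b11010000

P0: T = 0b01010000, S = E(K, T) = 0b01011011; 0b10011000 ⊕ 0b01011011 = 0b11000011.
P1: T = 0b01010001, S = E(K, T) = 0b01011100; 0b10001100 ⊕ 0b01011100 = 0b11010000.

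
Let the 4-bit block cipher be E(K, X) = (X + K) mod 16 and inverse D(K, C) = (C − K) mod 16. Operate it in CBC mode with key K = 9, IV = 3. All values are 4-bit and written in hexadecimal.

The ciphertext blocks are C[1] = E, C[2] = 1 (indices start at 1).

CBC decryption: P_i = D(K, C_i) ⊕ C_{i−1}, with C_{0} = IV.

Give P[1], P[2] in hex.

P[1]: D(K, E) = 5; 5 ⊕ 3 = 6.
P[2]: D(K, 1) = 8; 8 ⊕ E = 6.

P[1] = 6, P[2] = 6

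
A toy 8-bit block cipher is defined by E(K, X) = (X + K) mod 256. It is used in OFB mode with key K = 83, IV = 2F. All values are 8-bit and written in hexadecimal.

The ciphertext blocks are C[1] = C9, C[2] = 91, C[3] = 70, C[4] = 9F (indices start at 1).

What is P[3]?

OFB decryption: S_i = E(K, S_{i−1}) with S_{0} = IV; P_i = C_i ⊕ S_i.
P[1]: S = E(K, 2F) = B2; C9 ⊕ B2 = 7B.
P[2]: S = E(K, B2) = 35; 91 ⊕ 35 = A4.
P[3]: S = E(K, 35) = B8; 70 ⊕ B8 = C8.

P[3] = C8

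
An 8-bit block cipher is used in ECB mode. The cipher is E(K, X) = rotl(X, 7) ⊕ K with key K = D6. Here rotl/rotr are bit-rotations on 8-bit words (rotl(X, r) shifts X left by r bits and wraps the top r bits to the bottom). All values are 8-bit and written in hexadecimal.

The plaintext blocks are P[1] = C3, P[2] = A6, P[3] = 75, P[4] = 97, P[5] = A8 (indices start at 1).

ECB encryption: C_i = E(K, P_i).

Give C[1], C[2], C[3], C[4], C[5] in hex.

C[1]: E(K, C3) = 37.
C[2]: E(K, A6) = 85.
C[3]: E(K, 75) = 6C.
C[4]: E(K, 97) = 1D.
C[5]: E(K, A8) = 82.

C[1] = 37, C[2] = 85, C[3] = 6C, C[4] = 1D, C[5] = 82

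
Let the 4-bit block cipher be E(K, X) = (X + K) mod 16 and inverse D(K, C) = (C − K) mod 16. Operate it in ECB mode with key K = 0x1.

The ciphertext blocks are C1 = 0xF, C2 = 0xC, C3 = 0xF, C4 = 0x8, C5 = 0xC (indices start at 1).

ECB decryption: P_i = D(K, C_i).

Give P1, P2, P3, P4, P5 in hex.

P1: D(K, 0xF) = 0xE.
P2: D(K, 0xC) = 0xB.
P3: D(K, 0xF) = 0xE.
P4: D(K, 0x8) = 0x7.
P5: D(K, 0xC) = 0xB.

P1 = 0xE, P2 = 0xB, P3 = 0xE, P4 = 0x7, P5 = 0xB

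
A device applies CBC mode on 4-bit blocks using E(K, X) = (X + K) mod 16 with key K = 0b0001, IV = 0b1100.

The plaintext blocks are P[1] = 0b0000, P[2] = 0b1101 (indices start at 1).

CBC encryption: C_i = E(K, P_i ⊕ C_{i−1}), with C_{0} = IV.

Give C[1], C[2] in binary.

C[1]: P[1] ⊕ 0b1100 = 0b1100; E(K, 0b1100) = 0b1101.
C[2]: P[2] ⊕ 0b1101 = 0b0000; E(K, 0b0000) = 0b0001.

C[1] = 0b1101, C[2] = 0b0001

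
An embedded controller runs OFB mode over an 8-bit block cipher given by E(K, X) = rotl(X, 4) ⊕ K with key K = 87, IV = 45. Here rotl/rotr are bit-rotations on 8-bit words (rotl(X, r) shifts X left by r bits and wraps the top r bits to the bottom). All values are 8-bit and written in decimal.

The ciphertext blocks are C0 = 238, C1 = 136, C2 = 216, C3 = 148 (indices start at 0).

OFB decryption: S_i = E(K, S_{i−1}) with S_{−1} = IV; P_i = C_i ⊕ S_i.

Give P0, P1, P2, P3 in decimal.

P0: S = E(K, 45) = 133; 238 ⊕ 133 = 107.
P1: S = E(K, 133) = 15; 136 ⊕ 15 = 135.
P2: S = E(K, 15) = 167; 216 ⊕ 167 = 127.
P3: S = E(K, 167) = 45; 148 ⊕ 45 = 185.

P0 = 107, P1 = 135, P2 = 127, P3 = 185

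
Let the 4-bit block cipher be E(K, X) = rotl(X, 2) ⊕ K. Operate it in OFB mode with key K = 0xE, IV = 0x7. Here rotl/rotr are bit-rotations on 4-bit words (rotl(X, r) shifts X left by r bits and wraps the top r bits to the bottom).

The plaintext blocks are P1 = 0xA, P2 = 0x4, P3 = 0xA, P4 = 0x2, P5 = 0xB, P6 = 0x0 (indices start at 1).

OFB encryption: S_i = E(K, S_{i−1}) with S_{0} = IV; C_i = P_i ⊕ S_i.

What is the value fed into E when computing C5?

0x7

C1: S = E(K, 0x7) = 0x3; 0xA ⊕ 0x3 = 0x9.
C2: S = E(K, 0x3) = 0x2; 0x4 ⊕ 0x2 = 0x6.
C3: S = E(K, 0x2) = 0x6; 0xA ⊕ 0x6 = 0xC.
C4: S = E(K, 0x6) = 0x7; 0x2 ⊕ 0x7 = 0x5.
C5: S = E(K, 0x7) = 0x3; 0xB ⊕ 0x3 = 0x8.
So the input to E for block 5 is 0x7.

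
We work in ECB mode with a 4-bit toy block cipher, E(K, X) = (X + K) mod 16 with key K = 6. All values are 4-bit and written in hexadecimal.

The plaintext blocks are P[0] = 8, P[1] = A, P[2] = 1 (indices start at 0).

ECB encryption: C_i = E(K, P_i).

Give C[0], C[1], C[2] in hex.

C[0]: E(K, 8) = E.
C[1]: E(K, A) = 0.
C[2]: E(K, 1) = 7.

C[0] = E, C[1] = 0, C[2] = 7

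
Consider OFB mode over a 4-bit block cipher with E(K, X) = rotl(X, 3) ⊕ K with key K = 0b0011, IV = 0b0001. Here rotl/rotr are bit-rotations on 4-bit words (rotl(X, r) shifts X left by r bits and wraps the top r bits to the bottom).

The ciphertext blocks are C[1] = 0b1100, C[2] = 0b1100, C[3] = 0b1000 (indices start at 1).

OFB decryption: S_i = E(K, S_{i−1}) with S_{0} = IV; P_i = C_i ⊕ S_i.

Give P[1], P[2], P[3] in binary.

P[1] = 0b0111, P[2] = 0b0010, P[3] = 0b1100

P[1]: S = E(K, 0b0001) = 0b1011; 0b1100 ⊕ 0b1011 = 0b0111.
P[2]: S = E(K, 0b1011) = 0b1110; 0b1100 ⊕ 0b1110 = 0b0010.
P[3]: S = E(K, 0b1110) = 0b0100; 0b1000 ⊕ 0b0100 = 0b1100.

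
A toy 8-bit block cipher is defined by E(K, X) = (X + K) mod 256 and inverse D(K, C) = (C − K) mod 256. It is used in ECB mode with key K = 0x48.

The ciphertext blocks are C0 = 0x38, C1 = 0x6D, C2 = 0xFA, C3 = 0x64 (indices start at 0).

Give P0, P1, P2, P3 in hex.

ECB decryption: P_i = D(K, C_i).
P0: D(K, 0x38) = 0xF0.
P1: D(K, 0x6D) = 0x25.
P2: D(K, 0xFA) = 0xB2.
P3: D(K, 0x64) = 0x1C.

P0 = 0xF0, P1 = 0x25, P2 = 0xB2, P3 = 0x1C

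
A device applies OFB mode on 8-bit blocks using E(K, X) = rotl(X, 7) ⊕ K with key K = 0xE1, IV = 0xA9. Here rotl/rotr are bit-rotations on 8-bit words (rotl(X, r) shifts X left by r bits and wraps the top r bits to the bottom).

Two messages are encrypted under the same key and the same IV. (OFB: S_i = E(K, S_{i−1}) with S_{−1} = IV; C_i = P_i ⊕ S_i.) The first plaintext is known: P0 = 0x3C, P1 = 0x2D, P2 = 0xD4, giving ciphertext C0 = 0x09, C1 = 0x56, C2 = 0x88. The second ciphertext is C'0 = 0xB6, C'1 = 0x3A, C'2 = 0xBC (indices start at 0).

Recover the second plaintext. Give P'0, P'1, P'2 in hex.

P'0 = 0x83, P'1 = 0x41, P'2 = 0xE0

In OFB with a reused IV, both messages share the same keystream S_i, so C_i ⊕ C'_i = P_i ⊕ P'_i and thus P'_i = P_i ⊕ C_i ⊕ C'_i.
P'0: 0x3C ⊕ 0x09 ⊕ 0xB6 = 0x83.
P'1: 0x2D ⊕ 0x56 ⊕ 0x3A = 0x41.
P'2: 0xD4 ⊕ 0x88 ⊕ 0xBC = 0xE0.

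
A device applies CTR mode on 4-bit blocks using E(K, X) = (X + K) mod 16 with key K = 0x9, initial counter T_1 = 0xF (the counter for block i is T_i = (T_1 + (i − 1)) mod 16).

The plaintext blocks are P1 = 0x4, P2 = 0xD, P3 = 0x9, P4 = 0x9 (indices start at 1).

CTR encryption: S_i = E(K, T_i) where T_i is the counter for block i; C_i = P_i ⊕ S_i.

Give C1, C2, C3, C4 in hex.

C1 = 0xC, C2 = 0x4, C3 = 0x3, C4 = 0x2

C1: T = 0xF, S = E(K, T) = 0x8; 0x4 ⊕ 0x8 = 0xC.
C2: T = 0x0, S = E(K, T) = 0x9; 0xD ⊕ 0x9 = 0x4.
C3: T = 0x1, S = E(K, T) = 0xA; 0x9 ⊕ 0xA = 0x3.
C4: T = 0x2, S = E(K, T) = 0xB; 0x9 ⊕ 0xB = 0x2.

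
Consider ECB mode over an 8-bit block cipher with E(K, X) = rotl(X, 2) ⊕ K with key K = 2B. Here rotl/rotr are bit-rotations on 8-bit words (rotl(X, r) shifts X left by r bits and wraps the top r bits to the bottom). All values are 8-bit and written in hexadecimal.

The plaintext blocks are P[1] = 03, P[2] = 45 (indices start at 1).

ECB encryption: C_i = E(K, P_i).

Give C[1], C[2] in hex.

C[1] = 27, C[2] = 3E

C[1]: E(K, 03) = 27.
C[2]: E(K, 45) = 3E.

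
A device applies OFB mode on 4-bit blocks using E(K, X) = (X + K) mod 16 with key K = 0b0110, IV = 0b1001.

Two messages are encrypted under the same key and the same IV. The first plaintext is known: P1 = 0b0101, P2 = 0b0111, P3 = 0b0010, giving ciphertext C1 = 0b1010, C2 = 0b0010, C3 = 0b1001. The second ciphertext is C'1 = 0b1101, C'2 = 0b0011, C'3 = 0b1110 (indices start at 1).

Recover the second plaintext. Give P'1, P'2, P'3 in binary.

In OFB with a reused IV, both messages share the same keystream S_i, so C_i ⊕ C'_i = P_i ⊕ P'_i and thus P'_i = P_i ⊕ C_i ⊕ C'_i.
P'1: 0b0101 ⊕ 0b1010 ⊕ 0b1101 = 0b0010.
P'2: 0b0111 ⊕ 0b0010 ⊕ 0b0011 = 0b0110.
P'3: 0b0010 ⊕ 0b1001 ⊕ 0b1110 = 0b0101.

P'1 = 0b0010, P'2 = 0b0110, P'3 = 0b0101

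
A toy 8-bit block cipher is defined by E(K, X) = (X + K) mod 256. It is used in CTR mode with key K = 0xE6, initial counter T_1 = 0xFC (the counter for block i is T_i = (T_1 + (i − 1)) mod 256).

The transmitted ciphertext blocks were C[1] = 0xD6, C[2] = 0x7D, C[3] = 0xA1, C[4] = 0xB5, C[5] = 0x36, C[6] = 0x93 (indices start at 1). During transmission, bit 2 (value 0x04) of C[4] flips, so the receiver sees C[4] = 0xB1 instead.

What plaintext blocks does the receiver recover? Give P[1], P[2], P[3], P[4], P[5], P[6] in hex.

P[1] = 0x34, P[2] = 0x9E, P[3] = 0x45, P[4] = 0x54, P[5] = 0xD0, P[6] = 0x74

CTR decryption: S_i = E(K, T_i) where T_i is the counter for block i; P_i = C_i ⊕ S_i.
Only C[4] changed, to 0xB1. In CTR, a change in C_i flips the same bit in P_i only; the keystream is unaffected. Decrypting the received ciphertext:
P[1]: T = 0xFC, S = E(K, T) = 0xE2; 0xD6 ⊕ 0xE2 = 0x34.
P[2]: T = 0xFD, S = E(K, T) = 0xE3; 0x7D ⊕ 0xE3 = 0x9E.
P[3]: T = 0xFE, S = E(K, T) = 0xE4; 0xA1 ⊕ 0xE4 = 0x45.
P[4]: T = 0xFF, S = E(K, T) = 0xE5; 0xB1 ⊕ 0xE5 = 0x54.
P[5]: T = 0x00, S = E(K, T) = 0xE6; 0x36 ⊕ 0xE6 = 0xD0.
P[6]: T = 0x01, S = E(K, T) = 0xE7; 0x93 ⊕ 0xE7 = 0x74.
Blocks that differ from the original plaintext: P[4].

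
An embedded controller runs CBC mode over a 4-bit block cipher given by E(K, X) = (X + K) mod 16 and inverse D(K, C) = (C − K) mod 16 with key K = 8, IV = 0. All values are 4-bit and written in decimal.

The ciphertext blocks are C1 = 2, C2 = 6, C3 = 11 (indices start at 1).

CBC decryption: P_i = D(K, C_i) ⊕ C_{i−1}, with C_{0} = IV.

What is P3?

P3 = 5

P3: D(K, 11) = 3; 3 ⊕ 6 = 5.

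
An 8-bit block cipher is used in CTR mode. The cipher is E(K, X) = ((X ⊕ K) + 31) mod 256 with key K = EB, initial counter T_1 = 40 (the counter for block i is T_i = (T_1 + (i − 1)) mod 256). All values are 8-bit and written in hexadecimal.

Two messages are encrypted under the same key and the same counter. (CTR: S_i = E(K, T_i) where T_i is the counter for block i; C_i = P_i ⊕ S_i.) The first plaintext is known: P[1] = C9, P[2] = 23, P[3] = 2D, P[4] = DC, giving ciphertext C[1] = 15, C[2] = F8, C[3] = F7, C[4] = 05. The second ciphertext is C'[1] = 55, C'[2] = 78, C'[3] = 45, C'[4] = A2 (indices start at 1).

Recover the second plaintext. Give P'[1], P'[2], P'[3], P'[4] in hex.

In CTR with a reused counter, both messages share the same keystream S_i, so C_i ⊕ C'_i = P_i ⊕ P'_i and thus P'_i = P_i ⊕ C_i ⊕ C'_i.
P'[1]: C9 ⊕ 15 ⊕ 55 = 89.
P'[2]: 23 ⊕ F8 ⊕ 78 = A3.
P'[3]: 2D ⊕ F7 ⊕ 45 = 9F.
P'[4]: DC ⊕ 05 ⊕ A2 = 7B.

P'[1] = 89, P'[2] = A3, P'[3] = 9F, P'[4] = 7B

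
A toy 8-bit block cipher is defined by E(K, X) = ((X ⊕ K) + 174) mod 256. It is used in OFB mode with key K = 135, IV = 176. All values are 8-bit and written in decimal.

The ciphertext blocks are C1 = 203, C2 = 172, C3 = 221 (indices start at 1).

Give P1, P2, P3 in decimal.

P1 = 46, P2 = 188, P3 = 152

OFB decryption: S_i = E(K, S_{i−1}) with S_{0} = IV; P_i = C_i ⊕ S_i.
P1: S = E(K, 176) = 229; 203 ⊕ 229 = 46.
P2: S = E(K, 229) = 16; 172 ⊕ 16 = 188.
P3: S = E(K, 16) = 69; 221 ⊕ 69 = 152.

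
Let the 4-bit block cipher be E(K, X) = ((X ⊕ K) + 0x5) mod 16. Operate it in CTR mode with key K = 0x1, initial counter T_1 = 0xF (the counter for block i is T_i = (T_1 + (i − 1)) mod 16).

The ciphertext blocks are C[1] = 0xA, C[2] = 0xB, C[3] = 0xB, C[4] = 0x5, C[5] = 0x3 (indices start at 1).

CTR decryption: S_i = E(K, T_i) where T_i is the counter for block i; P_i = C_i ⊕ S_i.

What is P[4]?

P[4] = 0xD

P[4]: T = 0x2, S = E(K, T) = 0x8; 0x5 ⊕ 0x8 = 0xD.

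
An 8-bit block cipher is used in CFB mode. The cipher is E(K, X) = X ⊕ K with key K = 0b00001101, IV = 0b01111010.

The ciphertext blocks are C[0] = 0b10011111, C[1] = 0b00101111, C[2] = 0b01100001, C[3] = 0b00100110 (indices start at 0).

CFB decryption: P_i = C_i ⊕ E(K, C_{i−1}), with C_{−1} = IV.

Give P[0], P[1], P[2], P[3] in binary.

P[0] = 0b11101000, P[1] = 0b10111101, P[2] = 0b01000011, P[3] = 0b01001010

P[0]: E(K, 0b01111010) = 0b01110111; 0b10011111 ⊕ 0b01110111 = 0b11101000.
P[1]: E(K, 0b10011111) = 0b10010010; 0b00101111 ⊕ 0b10010010 = 0b10111101.
P[2]: E(K, 0b00101111) = 0b00100010; 0b01100001 ⊕ 0b00100010 = 0b01000011.
P[3]: E(K, 0b01100001) = 0b01101100; 0b00100110 ⊕ 0b01101100 = 0b01001010.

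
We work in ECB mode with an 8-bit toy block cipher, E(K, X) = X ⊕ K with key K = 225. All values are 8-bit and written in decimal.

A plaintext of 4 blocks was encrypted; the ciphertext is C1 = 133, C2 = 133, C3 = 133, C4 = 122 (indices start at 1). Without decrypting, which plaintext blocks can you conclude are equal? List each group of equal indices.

P1 = P2 = P3

ECB encrypts each block independently with the same key, so equal ciphertext blocks imply equal plaintext blocks.
C1 = C2 = C3 = 133, so P1 = P2 = P3.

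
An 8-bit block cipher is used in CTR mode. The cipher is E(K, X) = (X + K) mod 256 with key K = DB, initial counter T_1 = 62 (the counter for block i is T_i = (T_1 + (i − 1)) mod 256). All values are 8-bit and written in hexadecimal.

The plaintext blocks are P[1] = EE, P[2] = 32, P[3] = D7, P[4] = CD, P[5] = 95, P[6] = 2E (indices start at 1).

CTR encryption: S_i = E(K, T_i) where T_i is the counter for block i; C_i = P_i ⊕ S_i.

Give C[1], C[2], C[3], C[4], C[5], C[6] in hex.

C[1] = D3, C[2] = 0C, C[3] = E8, C[4] = 8D, C[5] = D4, C[6] = 6C

C[1]: T = 62, S = E(K, T) = 3D; EE ⊕ 3D = D3.
C[2]: T = 63, S = E(K, T) = 3E; 32 ⊕ 3E = 0C.
C[3]: T = 64, S = E(K, T) = 3F; D7 ⊕ 3F = E8.
C[4]: T = 65, S = E(K, T) = 40; CD ⊕ 40 = 8D.
C[5]: T = 66, S = E(K, T) = 41; 95 ⊕ 41 = D4.
C[6]: T = 67, S = E(K, T) = 42; 2E ⊕ 42 = 6C.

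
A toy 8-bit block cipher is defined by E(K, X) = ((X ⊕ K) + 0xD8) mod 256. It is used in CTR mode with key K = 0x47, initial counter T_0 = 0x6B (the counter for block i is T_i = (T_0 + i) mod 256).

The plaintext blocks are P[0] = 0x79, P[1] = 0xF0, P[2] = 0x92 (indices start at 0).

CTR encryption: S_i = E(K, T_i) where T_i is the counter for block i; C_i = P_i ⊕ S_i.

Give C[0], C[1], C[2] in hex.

C[0] = 0x7D, C[1] = 0xF3, C[2] = 0x90

C[0]: T = 0x6B, S = E(K, T) = 0x04; 0x79 ⊕ 0x04 = 0x7D.
C[1]: T = 0x6C, S = E(K, T) = 0x03; 0xF0 ⊕ 0x03 = 0xF3.
C[2]: T = 0x6D, S = E(K, T) = 0x02; 0x92 ⊕ 0x02 = 0x90.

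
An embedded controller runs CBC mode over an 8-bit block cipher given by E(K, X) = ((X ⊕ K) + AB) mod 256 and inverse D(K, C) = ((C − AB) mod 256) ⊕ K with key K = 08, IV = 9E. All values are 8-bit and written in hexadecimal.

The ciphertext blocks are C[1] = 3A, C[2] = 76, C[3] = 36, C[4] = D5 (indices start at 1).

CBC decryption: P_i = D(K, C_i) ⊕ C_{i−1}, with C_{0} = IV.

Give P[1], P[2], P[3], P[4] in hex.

P[1]: D(K, 3A) = 87; 87 ⊕ 9E = 19.
P[2]: D(K, 76) = C3; C3 ⊕ 3A = F9.
P[3]: D(K, 36) = 83; 83 ⊕ 76 = F5.
P[4]: D(K, D5) = 22; 22 ⊕ 36 = 14.

P[1] = 19, P[2] = F9, P[3] = F5, P[4] = 14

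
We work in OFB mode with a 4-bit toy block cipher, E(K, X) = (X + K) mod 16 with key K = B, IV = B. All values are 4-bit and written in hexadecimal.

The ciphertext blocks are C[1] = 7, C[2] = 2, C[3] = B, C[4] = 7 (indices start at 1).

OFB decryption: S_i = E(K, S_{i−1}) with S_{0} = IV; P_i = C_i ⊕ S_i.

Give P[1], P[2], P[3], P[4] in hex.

P[1] = 1, P[2] = 3, P[3] = 7, P[4] = 0

P[1]: S = E(K, B) = 6; 7 ⊕ 6 = 1.
P[2]: S = E(K, 6) = 1; 2 ⊕ 1 = 3.
P[3]: S = E(K, 1) = C; B ⊕ C = 7.
P[4]: S = E(K, C) = 7; 7 ⊕ 7 = 0.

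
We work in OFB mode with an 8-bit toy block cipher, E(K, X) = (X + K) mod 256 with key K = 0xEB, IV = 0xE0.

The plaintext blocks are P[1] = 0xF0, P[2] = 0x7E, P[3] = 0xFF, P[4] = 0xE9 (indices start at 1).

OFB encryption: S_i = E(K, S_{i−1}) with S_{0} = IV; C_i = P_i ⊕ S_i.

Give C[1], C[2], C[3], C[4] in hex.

C[1] = 0x3B, C[2] = 0xC8, C[3] = 0x5E, C[4] = 0x65

C[1]: S = E(K, 0xE0) = 0xCB; 0xF0 ⊕ 0xCB = 0x3B.
C[2]: S = E(K, 0xCB) = 0xB6; 0x7E ⊕ 0xB6 = 0xC8.
C[3]: S = E(K, 0xB6) = 0xA1; 0xFF ⊕ 0xA1 = 0x5E.
C[4]: S = E(K, 0xA1) = 0x8C; 0xE9 ⊕ 0x8C = 0x65.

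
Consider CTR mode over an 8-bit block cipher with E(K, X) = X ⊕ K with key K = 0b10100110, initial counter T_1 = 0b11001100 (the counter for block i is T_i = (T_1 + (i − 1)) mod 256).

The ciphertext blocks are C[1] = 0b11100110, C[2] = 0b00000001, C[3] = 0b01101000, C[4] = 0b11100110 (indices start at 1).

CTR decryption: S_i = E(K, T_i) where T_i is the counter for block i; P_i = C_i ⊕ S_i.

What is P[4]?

P[4]: T = 0b11001111, S = E(K, T) = 0b01101001; 0b11100110 ⊕ 0b01101001 = 0b10001111.

P[4] = 0b10001111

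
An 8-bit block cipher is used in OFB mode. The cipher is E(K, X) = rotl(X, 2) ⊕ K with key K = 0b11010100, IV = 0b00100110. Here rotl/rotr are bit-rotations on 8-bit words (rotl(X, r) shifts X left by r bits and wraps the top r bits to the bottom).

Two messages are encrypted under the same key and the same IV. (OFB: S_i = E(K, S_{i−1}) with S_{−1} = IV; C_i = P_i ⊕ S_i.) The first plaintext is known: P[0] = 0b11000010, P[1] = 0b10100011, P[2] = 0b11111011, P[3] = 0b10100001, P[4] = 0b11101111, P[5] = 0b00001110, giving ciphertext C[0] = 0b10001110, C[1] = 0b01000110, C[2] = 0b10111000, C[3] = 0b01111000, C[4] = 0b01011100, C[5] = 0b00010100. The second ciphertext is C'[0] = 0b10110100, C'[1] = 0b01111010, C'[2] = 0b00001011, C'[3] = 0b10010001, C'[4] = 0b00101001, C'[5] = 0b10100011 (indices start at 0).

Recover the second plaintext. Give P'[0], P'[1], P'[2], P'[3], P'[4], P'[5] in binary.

In OFB with a reused IV, both messages share the same keystream S_i, so C_i ⊕ C'_i = P_i ⊕ P'_i and thus P'_i = P_i ⊕ C_i ⊕ C'_i.
P'[0]: 0b11000010 ⊕ 0b10001110 ⊕ 0b10110100 = 0b11111000.
P'[1]: 0b10100011 ⊕ 0b01000110 ⊕ 0b01111010 = 0b10011111.
P'[2]: 0b11111011 ⊕ 0b10111000 ⊕ 0b00001011 = 0b01001000.
P'[3]: 0b10100001 ⊕ 0b01111000 ⊕ 0b10010001 = 0b01001000.
P'[4]: 0b11101111 ⊕ 0b01011100 ⊕ 0b00101001 = 0b10011010.
P'[5]: 0b00001110 ⊕ 0b00010100 ⊕ 0b10100011 = 0b10111001.

P'[0] = 0b11111000, P'[1] = 0b10011111, P'[2] = 0b01001000, P'[3] = 0b01001000, P'[4] = 0b10011010, P'[5] = 0b10111001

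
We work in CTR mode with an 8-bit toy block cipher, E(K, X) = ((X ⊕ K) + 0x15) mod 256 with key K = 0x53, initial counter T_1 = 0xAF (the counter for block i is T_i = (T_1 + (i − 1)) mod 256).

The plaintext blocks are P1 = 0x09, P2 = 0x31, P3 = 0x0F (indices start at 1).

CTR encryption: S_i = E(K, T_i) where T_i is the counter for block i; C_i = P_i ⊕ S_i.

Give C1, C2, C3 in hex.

C1 = 0x18, C2 = 0xC9, C3 = 0xF8

C1: T = 0xAF, S = E(K, T) = 0x11; 0x09 ⊕ 0x11 = 0x18.
C2: T = 0xB0, S = E(K, T) = 0xF8; 0x31 ⊕ 0xF8 = 0xC9.
C3: T = 0xB1, S = E(K, T) = 0xF7; 0x0F ⊕ 0xF7 = 0xF8.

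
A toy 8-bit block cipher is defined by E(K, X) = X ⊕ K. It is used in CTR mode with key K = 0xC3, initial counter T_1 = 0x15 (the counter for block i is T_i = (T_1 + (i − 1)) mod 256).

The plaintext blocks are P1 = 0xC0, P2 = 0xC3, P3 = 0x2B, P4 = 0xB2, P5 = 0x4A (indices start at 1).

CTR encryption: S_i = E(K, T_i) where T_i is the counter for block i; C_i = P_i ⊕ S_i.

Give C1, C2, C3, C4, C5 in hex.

C1: T = 0x15, S = E(K, T) = 0xD6; 0xC0 ⊕ 0xD6 = 0x16.
C2: T = 0x16, S = E(K, T) = 0xD5; 0xC3 ⊕ 0xD5 = 0x16.
C3: T = 0x17, S = E(K, T) = 0xD4; 0x2B ⊕ 0xD4 = 0xFF.
C4: T = 0x18, S = E(K, T) = 0xDB; 0xB2 ⊕ 0xDB = 0x69.
C5: T = 0x19, S = E(K, T) = 0xDA; 0x4A ⊕ 0xDA = 0x90.

C1 = 0x16, C2 = 0x16, C3 = 0xFF, C4 = 0x69, C5 = 0x90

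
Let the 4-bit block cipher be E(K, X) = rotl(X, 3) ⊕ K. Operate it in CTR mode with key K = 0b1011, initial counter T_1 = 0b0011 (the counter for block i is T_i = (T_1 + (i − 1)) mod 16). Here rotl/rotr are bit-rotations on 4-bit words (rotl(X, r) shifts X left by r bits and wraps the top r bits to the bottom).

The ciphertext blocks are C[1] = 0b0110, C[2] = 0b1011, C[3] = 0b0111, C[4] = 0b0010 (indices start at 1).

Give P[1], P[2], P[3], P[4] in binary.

P[1] = 0b0100, P[2] = 0b0010, P[3] = 0b0110, P[4] = 0b1010

CTR decryption: S_i = E(K, T_i) where T_i is the counter for block i; P_i = C_i ⊕ S_i.
P[1]: T = 0b0011, S = E(K, T) = 0b0010; 0b0110 ⊕ 0b0010 = 0b0100.
P[2]: T = 0b0100, S = E(K, T) = 0b1001; 0b1011 ⊕ 0b1001 = 0b0010.
P[3]: T = 0b0101, S = E(K, T) = 0b0001; 0b0111 ⊕ 0b0001 = 0b0110.
P[4]: T = 0b0110, S = E(K, T) = 0b1000; 0b0010 ⊕ 0b1000 = 0b1010.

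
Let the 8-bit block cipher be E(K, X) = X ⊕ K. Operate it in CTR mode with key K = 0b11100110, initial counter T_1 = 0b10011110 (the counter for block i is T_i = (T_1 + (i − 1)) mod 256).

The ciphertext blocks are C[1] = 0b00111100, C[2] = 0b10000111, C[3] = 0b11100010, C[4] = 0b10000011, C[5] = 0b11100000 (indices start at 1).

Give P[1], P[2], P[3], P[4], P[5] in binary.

P[1] = 0b01000100, P[2] = 0b11111110, P[3] = 0b10100100, P[4] = 0b11000100, P[5] = 0b10100100

CTR decryption: S_i = E(K, T_i) where T_i is the counter for block i; P_i = C_i ⊕ S_i.
P[1]: T = 0b10011110, S = E(K, T) = 0b01111000; 0b00111100 ⊕ 0b01111000 = 0b01000100.
P[2]: T = 0b10011111, S = E(K, T) = 0b01111001; 0b10000111 ⊕ 0b01111001 = 0b11111110.
P[3]: T = 0b10100000, S = E(K, T) = 0b01000110; 0b11100010 ⊕ 0b01000110 = 0b10100100.
P[4]: T = 0b10100001, S = E(K, T) = 0b01000111; 0b10000011 ⊕ 0b01000111 = 0b11000100.
P[5]: T = 0b10100010, S = E(K, T) = 0b01000100; 0b11100000 ⊕ 0b01000100 = 0b10100100.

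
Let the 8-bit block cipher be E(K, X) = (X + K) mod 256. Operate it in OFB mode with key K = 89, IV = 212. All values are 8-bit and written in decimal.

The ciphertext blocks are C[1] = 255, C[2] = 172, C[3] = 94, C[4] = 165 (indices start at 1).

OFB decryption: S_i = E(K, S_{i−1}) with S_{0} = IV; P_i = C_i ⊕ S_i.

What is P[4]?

P[4] = 157

P[1]: S = E(K, 212) = 45; 255 ⊕ 45 = 210.
P[2]: S = E(K, 45) = 134; 172 ⊕ 134 = 42.
P[3]: S = E(K, 134) = 223; 94 ⊕ 223 = 129.
P[4]: S = E(K, 223) = 56; 165 ⊕ 56 = 157.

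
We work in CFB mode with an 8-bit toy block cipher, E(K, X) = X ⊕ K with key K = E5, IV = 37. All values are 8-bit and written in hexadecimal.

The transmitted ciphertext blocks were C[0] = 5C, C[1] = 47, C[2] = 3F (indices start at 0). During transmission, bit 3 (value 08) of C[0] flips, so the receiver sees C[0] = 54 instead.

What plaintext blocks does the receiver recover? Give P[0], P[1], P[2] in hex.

P[0] = 86, P[1] = F6, P[2] = 9D

CFB decryption: P_i = C_i ⊕ E(K, C_{i−1}), with C_{−1} = IV.
Only C[0] changed, to 54. In CFB, a change in C_i flips the same bit in P_i and garbles P_{i+1}. Decrypting the received ciphertext:
P[0]: E(K, 37) = D2; 54 ⊕ D2 = 86.
P[1]: E(K, 54) = B1; 47 ⊕ B1 = F6.
P[2]: E(K, 47) = A2; 3F ⊕ A2 = 9D.
Blocks that differ from the original plaintext: P[0], P[1].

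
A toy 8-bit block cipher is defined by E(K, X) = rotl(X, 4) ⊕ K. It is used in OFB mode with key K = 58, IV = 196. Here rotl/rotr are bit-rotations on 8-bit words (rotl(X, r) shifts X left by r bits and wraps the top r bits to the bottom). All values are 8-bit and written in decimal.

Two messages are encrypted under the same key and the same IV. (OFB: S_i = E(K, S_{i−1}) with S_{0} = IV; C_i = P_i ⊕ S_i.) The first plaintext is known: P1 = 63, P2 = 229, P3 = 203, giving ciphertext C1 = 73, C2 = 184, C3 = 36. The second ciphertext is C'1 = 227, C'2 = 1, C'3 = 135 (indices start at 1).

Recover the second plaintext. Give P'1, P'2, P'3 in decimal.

P'1 = 149, P'2 = 92, P'3 = 104

In OFB with a reused IV, both messages share the same keystream S_i, so C_i ⊕ C'_i = P_i ⊕ P'_i and thus P'_i = P_i ⊕ C_i ⊕ C'_i.
P'1: 63 ⊕ 73 ⊕ 227 = 149.
P'2: 229 ⊕ 184 ⊕ 1 = 92.
P'3: 203 ⊕ 36 ⊕ 135 = 104.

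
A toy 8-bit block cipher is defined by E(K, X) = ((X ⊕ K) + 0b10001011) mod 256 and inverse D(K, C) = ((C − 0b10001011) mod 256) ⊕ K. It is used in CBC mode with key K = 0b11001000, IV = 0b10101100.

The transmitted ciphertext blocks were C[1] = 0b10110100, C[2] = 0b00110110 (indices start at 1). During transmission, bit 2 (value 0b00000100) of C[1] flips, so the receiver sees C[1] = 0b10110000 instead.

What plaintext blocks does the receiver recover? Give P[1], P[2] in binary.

P[1] = 0b01000001, P[2] = 0b11010011

CBC decryption: P_i = D(K, C_i) ⊕ C_{i−1}, with C_{0} = IV.
Only C[1] changed, to 0b10110000. In CBC, a change in C_i garbles P_i and flips the same bit in P_{i+1}. Decrypting the received ciphertext:
P[1]: D(K, 0b10110000) = 0b11101101; 0b11101101 ⊕ 0b10101100 = 0b01000001.
P[2]: D(K, 0b00110110) = 0b01100011; 0b01100011 ⊕ 0b10110000 = 0b11010011.
Blocks that differ from the original plaintext: P[1], P[2].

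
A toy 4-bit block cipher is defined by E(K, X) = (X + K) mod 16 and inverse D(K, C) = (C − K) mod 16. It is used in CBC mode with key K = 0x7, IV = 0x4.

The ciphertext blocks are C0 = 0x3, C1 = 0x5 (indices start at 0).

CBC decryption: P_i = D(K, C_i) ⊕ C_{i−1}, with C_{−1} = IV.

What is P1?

P1: D(K, 0x5) = 0xE; 0xE ⊕ 0x3 = 0xD.

P1 = 0xD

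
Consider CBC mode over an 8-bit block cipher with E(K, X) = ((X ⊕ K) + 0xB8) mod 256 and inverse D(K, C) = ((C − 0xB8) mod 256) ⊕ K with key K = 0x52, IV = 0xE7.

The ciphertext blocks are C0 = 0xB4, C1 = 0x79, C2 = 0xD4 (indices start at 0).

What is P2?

CBC decryption: P_i = D(K, C_i) ⊕ C_{i−1}, with C_{−1} = IV.
P2: D(K, 0xD4) = 0x4E; 0x4E ⊕ 0x79 = 0x37.

P2 = 0x37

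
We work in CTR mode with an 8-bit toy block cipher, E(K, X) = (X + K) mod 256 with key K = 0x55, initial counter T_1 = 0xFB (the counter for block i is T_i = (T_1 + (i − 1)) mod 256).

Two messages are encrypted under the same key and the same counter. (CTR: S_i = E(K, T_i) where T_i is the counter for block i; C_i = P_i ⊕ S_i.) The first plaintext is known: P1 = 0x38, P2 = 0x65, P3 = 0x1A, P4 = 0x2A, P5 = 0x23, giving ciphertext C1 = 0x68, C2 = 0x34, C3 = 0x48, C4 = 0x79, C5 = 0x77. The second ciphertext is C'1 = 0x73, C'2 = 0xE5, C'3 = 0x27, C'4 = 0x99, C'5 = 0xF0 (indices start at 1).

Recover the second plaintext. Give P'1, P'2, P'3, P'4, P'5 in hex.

P'1 = 0x23, P'2 = 0xB4, P'3 = 0x75, P'4 = 0xCA, P'5 = 0xA4

In CTR with a reused counter, both messages share the same keystream S_i, so C_i ⊕ C'_i = P_i ⊕ P'_i and thus P'_i = P_i ⊕ C_i ⊕ C'_i.
P'1: 0x38 ⊕ 0x68 ⊕ 0x73 = 0x23.
P'2: 0x65 ⊕ 0x34 ⊕ 0xE5 = 0xB4.
P'3: 0x1A ⊕ 0x48 ⊕ 0x27 = 0x75.
P'4: 0x2A ⊕ 0x79 ⊕ 0x99 = 0xCA.
P'5: 0x23 ⊕ 0x77 ⊕ 0xF0 = 0xA4.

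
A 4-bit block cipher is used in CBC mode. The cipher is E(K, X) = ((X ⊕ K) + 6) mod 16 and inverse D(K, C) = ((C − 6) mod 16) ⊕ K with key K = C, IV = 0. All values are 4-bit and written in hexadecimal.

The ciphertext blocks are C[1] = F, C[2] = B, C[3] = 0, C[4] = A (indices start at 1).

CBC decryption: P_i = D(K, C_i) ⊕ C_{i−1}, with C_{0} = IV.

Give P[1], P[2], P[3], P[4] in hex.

P[1]: D(K, F) = 5; 5 ⊕ 0 = 5.
P[2]: D(K, B) = 9; 9 ⊕ F = 6.
P[3]: D(K, 0) = 6; 6 ⊕ B = D.
P[4]: D(K, A) = 8; 8 ⊕ 0 = 8.

P[1] = 5, P[2] = 6, P[3] = D, P[4] = 8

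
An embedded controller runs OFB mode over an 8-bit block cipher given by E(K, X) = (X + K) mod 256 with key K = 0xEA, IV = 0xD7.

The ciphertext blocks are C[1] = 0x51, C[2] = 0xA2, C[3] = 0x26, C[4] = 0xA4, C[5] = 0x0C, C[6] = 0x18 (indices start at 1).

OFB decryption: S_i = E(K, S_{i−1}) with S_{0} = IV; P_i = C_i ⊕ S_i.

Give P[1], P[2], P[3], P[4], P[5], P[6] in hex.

P[1]: S = E(K, 0xD7) = 0xC1; 0x51 ⊕ 0xC1 = 0x90.
P[2]: S = E(K, 0xC1) = 0xAB; 0xA2 ⊕ 0xAB = 0x09.
P[3]: S = E(K, 0xAB) = 0x95; 0x26 ⊕ 0x95 = 0xB3.
P[4]: S = E(K, 0x95) = 0x7F; 0xA4 ⊕ 0x7F = 0xDB.
P[5]: S = E(K, 0x7F) = 0x69; 0x0C ⊕ 0x69 = 0x65.
P[6]: S = E(K, 0x69) = 0x53; 0x18 ⊕ 0x53 = 0x4B.

P[1] = 0x90, P[2] = 0x09, P[3] = 0xB3, P[4] = 0xDB, P[5] = 0x65, P[6] = 0x4B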